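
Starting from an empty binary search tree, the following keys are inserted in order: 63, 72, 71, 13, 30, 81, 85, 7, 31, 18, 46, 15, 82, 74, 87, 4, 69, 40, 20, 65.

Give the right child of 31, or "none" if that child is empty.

Resulting structure (node: left, right):
  63: L=13, R=72
  72: L=71, R=81
  71: L=69, R=–
  13: L=7, R=30
  30: L=18, R=31
  81: L=74, R=85
  85: L=82, R=87
  7: L=4, R=–
  31: L=–, R=46
  18: L=15, R=20
  46: L=40, R=–
  15: L=–, R=–
  82: L=–, R=–
  74: L=–, R=–
  87: L=–, R=–
  4: L=–, R=–
  69: L=65, R=–
  40: L=–, R=–
  20: L=–, R=–
  65: L=–, R=–

46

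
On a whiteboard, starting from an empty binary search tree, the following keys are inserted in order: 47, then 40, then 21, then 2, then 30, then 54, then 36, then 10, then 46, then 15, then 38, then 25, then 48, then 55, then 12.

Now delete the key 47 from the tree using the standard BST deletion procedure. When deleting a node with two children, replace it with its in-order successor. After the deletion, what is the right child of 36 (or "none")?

38

47: root
40: left child of 47 (depth 1)
21: left child of 40 (depth 2)
2: left child of 21 (depth 3)
30: right child of 21 (depth 3)
54: right child of 47 (depth 1)
36: right child of 30 (depth 4)
10: right child of 2 (depth 4)
46: right child of 40 (depth 2)
15: right child of 10 (depth 5)
38: right child of 36 (depth 5)
25: left child of 30 (depth 4)
48: left child of 54 (depth 2)
55: right child of 54 (depth 2)
12: left child of 15 (depth 6)

Delete 47 (two children — replace with in-order successor).
After deletion, 36's right child: 38.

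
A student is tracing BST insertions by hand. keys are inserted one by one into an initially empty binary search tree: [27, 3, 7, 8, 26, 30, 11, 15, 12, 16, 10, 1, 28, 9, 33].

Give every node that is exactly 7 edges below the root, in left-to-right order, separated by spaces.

9 12 16

27: root
3: left child of 27 (depth 1)
7: right child of 3 (depth 2)
8: right child of 7 (depth 3)
26: right child of 8 (depth 4)
30: right child of 27 (depth 1)
11: left child of 26 (depth 5)
15: right child of 11 (depth 6)
12: left child of 15 (depth 7)
16: right child of 15 (depth 7)
10: left child of 11 (depth 6)
1: left child of 3 (depth 2)
28: left child of 30 (depth 2)
9: left child of 10 (depth 7)
33: right child of 30 (depth 2)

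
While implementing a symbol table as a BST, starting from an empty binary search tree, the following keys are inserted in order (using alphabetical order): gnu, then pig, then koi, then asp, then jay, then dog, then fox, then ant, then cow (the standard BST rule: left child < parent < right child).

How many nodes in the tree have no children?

4

gnu: root
pig: right child of gnu (depth 1)
koi: left child of pig (depth 2)
asp: left child of gnu (depth 1)
jay: left child of koi (depth 3)
dog: right child of asp (depth 2)
fox: right child of dog (depth 3)
ant: left child of asp (depth 2)
cow: left child of dog (depth 3)

Leaves: ant, cow, fox, jay — 4 in total.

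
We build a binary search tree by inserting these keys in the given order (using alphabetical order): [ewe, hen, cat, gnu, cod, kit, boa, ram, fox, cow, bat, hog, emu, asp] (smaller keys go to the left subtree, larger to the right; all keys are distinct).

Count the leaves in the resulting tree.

Insert ewe: tree is empty, so ewe becomes the root.
Insert hen: hen > ewe → go right. Place as right child of ewe.
Insert cat: cat < ewe → go left. Place as left child of ewe.
Insert gnu: gnu > ewe → go right; gnu < hen → go left. Place as left child of hen.
Insert cod: cod < ewe → go left; cod > cat → go right. Place as right child of cat.
Insert kit: kit > ewe → go right; kit > hen → go right. Place as right child of hen.
Insert boa: boa < ewe → go left; boa < cat → go left. Place as left child of cat.
Insert ram: ram > ewe → go right; ram > hen → go right; ram > kit → go right. Place as right child of kit.
Insert fox: fox > ewe → go right; fox < hen → go left; fox < gnu → go left. Place as left child of gnu.
Insert cow: cow < ewe → go left; cow > cat → go right; cow > cod → go right. Place as right child of cod.
Insert bat: bat < ewe → go left; bat < cat → go left; bat < boa → go left. Place as left child of boa.
Insert hog: hog > ewe → go right; hog > hen → go right; hog < kit → go left. Place as left child of kit.
Insert emu: emu < ewe → go left; emu > cat → go right; emu > cod → go right; emu > cow → go right. Place as right child of cow.
Insert asp: asp < ewe → go left; asp < cat → go left; asp < boa → go left; asp < bat → go left. Place as left child of bat.

Leaves: asp, emu, fox, hog, ram — 5 in total.

5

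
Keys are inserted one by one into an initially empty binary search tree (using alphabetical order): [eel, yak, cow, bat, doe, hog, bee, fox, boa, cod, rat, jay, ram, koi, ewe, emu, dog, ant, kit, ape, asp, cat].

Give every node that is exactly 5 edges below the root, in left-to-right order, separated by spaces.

Resulting structure (node: left, right):
  eel: L=cow, R=yak
  yak: L=hog, R=–
  cow: L=bat, R=doe
  bat: L=ant, R=bee
  doe: L=–, R=dog
  hog: L=fox, R=rat
  bee: L=–, R=boa
  fox: L=ewe, R=–
  boa: L=–, R=cod
  cod: L=cat, R=–
  rat: L=jay, R=–
  jay: L=–, R=ram
  ram: L=koi, R=–
  koi: L=kit, R=–
  ewe: L=emu, R=–
  emu: L=–, R=–
  dog: L=–, R=–
  ant: L=–, R=ape
  kit: L=–, R=–
  ape: L=–, R=asp
  asp: L=–, R=–
  cat: L=–, R=–

asp cod emu ram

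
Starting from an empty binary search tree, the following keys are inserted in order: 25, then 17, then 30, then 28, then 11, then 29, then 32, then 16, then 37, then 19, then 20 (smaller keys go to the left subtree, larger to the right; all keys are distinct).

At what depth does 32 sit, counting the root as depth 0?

25: root
17: left child of 25 (depth 1)
30: right child of 25 (depth 1)
28: left child of 30 (depth 2)
11: left child of 17 (depth 2)
29: right child of 28 (depth 3)
32: right child of 30 (depth 2)
16: right child of 11 (depth 3)
37: right child of 32 (depth 3)
19: right child of 17 (depth 2)
20: right child of 19 (depth 3)

Path to 32: 25 → 30 → 32, which is 2 edges.

2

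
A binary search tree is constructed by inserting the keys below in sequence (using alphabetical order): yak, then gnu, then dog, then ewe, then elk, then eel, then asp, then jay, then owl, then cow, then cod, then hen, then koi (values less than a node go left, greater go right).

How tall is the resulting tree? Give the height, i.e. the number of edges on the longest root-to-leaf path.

5

yak: root
gnu: left child of yak (depth 1)
dog: left child of gnu (depth 2)
ewe: right child of dog (depth 3)
elk: left child of ewe (depth 4)
eel: left child of elk (depth 5)
asp: left child of dog (depth 3)
jay: right child of gnu (depth 2)
owl: right child of jay (depth 3)
cow: right child of asp (depth 4)
cod: left child of cow (depth 5)
hen: left child of jay (depth 3)
koi: left child of owl (depth 4)

The deepest node is eel at depth 5.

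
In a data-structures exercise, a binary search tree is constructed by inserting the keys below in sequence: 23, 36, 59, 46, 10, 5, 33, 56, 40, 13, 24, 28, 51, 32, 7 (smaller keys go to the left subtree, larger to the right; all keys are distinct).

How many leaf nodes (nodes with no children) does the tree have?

Resulting structure (node: left, right):
  23: L=10, R=36
  36: L=33, R=59
  59: L=46, R=–
  46: L=40, R=56
  10: L=5, R=13
  5: L=–, R=7
  33: L=24, R=–
  56: L=51, R=–
  40: L=–, R=–
  13: L=–, R=–
  24: L=–, R=28
  28: L=–, R=32
  51: L=–, R=–
  32: L=–, R=–
  7: L=–, R=–

Leaves: 7, 13, 32, 40, 51 — 5 in total.

5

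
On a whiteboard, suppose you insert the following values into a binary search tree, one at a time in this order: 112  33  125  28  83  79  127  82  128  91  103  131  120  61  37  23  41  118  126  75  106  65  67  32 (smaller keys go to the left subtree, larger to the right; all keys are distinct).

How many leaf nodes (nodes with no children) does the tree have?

9

Resulting structure (node: left, right):
  112: L=33, R=125
  33: L=28, R=83
  125: L=120, R=127
  28: L=23, R=32
  83: L=79, R=91
  79: L=61, R=82
  127: L=126, R=128
  82: L=–, R=–
  128: L=–, R=131
  91: L=–, R=103
  103: L=–, R=106
  131: L=–, R=–
  120: L=118, R=–
  61: L=37, R=75
  37: L=–, R=41
  23: L=–, R=–
  41: L=–, R=–
  118: L=–, R=–
  126: L=–, R=–
  75: L=65, R=–
  106: L=–, R=–
  65: L=–, R=67
  67: L=–, R=–
  32: L=–, R=–

Leaves: 23, 32, 41, 67, 82, 106, 118, 126, 131 — 9 in total.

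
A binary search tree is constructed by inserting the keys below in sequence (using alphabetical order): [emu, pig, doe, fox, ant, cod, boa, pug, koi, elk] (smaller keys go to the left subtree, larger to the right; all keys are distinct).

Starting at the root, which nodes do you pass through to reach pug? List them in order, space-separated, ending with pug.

Insert emu: tree is empty, so emu becomes the root.
Insert pig: pig > emu → go right. Place as right child of emu.
Insert doe: doe < emu → go left. Place as left child of emu.
Insert fox: fox > emu → go right; fox < pig → go left. Place as left child of pig.
Insert ant: ant < emu → go left; ant < doe → go left. Place as left child of doe.
Insert cod: cod < emu → go left; cod < doe → go left; cod > ant → go right. Place as right child of ant.
Insert boa: boa < emu → go left; boa < doe → go left; boa > ant → go right; boa < cod → go left. Place as left child of cod.
Insert pug: pug > emu → go right; pug > pig → go right. Place as right child of pig.
Insert koi: koi > emu → go right; koi < pig → go left; koi > fox → go right. Place as right child of fox.
Insert elk: elk < emu → go left; elk > doe → go right. Place as right child of doe.

emu pig pug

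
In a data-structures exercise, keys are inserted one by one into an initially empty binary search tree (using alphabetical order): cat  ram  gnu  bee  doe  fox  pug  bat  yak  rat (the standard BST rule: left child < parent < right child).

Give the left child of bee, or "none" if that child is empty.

cat: root
ram: right child of cat (depth 1)
gnu: left child of ram (depth 2)
bee: left child of cat (depth 1)
doe: left child of gnu (depth 3)
fox: right child of doe (depth 4)
pug: right child of gnu (depth 3)
bat: left child of bee (depth 2)
yak: right child of ram (depth 2)
rat: left child of yak (depth 3)

bat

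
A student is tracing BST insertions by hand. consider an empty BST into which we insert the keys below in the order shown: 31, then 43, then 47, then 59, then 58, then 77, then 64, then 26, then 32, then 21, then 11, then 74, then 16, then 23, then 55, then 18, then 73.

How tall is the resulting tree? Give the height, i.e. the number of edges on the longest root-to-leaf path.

Insert 31: tree is empty, so 31 becomes the root.
Insert 43: 43 > 31 → go right. Place as right child of 31.
Insert 47: 47 > 31 → go right; 47 > 43 → go right. Place as right child of 43.
Insert 59: 59 > 31 → go right; 59 > 43 → go right; 59 > 47 → go right. Place as right child of 47.
Insert 58: 58 > 31 → go right; 58 > 43 → go right; 58 > 47 → go right; 58 < 59 → go left. Place as left child of 59.
Insert 77: 77 > 31 → go right; 77 > 43 → go right; 77 > 47 → go right; 77 > 59 → go right. Place as right child of 59.
Insert 64: 64 > 31 → go right; 64 > 43 → go right; 64 > 47 → go right; 64 > 59 → go right; 64 < 77 → go left. Place as left child of 77.
Insert 26: 26 < 31 → go left. Place as left child of 31.
Insert 32: 32 > 31 → go right; 32 < 43 → go left. Place as left child of 43.
Insert 21: 21 < 31 → go left; 21 < 26 → go left. Place as left child of 26.
Insert 11: 11 < 31 → go left; 11 < 26 → go left; 11 < 21 → go left. Place as left child of 21.
Insert 74: 74 > 31 → go right; 74 > 43 → go right; 74 > 47 → go right; 74 > 59 → go right; 74 < 77 → go left; 74 > 64 → go right. Place as right child of 64.
Insert 16: 16 < 31 → go left; 16 < 26 → go left; 16 < 21 → go left; 16 > 11 → go right. Place as right child of 11.
Insert 23: 23 < 31 → go left; 23 < 26 → go left; 23 > 21 → go right. Place as right child of 21.
Insert 55: 55 > 31 → go right; 55 > 43 → go right; 55 > 47 → go right; 55 < 59 → go left; 55 < 58 → go left. Place as left child of 58.
Insert 18: 18 < 31 → go left; 18 < 26 → go left; 18 < 21 → go left; 18 > 11 → go right; 18 > 16 → go right. Place as right child of 16.
Insert 73: 73 > 31 → go right; 73 > 43 → go right; 73 > 47 → go right; 73 > 59 → go right; 73 < 77 → go left; 73 > 64 → go right; 73 < 74 → go left. Place as left child of 74.

The deepest node is 73 at depth 7.

7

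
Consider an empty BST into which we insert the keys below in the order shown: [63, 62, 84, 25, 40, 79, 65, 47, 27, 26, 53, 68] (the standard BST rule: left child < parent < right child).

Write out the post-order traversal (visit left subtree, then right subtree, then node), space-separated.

26 27 53 47 40 25 62 68 65 79 84 63

63: root
62: left child of 63 (depth 1)
84: right child of 63 (depth 1)
25: left child of 62 (depth 2)
40: right child of 25 (depth 3)
79: left child of 84 (depth 2)
65: left child of 79 (depth 3)
47: right child of 40 (depth 4)
27: left child of 40 (depth 4)
26: left child of 27 (depth 5)
53: right child of 47 (depth 5)
68: right child of 65 (depth 4)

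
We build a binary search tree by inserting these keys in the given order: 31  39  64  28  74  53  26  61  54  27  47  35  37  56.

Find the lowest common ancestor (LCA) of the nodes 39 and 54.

31: root
39: right child of 31 (depth 1)
64: right child of 39 (depth 2)
28: left child of 31 (depth 1)
74: right child of 64 (depth 3)
53: left child of 64 (depth 3)
26: left child of 28 (depth 2)
61: right child of 53 (depth 4)
54: left child of 61 (depth 5)
27: right child of 26 (depth 3)
47: left child of 53 (depth 4)
35: left child of 39 (depth 2)
37: right child of 35 (depth 3)
56: right child of 54 (depth 6)

Path to 39: 31 → 39
Path to 54: 31 → 39 → 64 → 53 → 61 → 54
39 lies on both paths and is an ancestor of the other node.

39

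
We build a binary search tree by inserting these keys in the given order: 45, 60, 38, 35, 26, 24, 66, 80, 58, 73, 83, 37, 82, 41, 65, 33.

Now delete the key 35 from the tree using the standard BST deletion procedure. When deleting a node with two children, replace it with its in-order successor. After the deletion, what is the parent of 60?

Resulting structure (node: left, right):
  45: L=38, R=60
  60: L=58, R=66
  38: L=35, R=41
  35: L=26, R=37
  26: L=24, R=33
  24: L=–, R=–
  66: L=65, R=80
  80: L=73, R=83
  58: L=–, R=–
  73: L=–, R=–
  83: L=82, R=–
  37: L=–, R=–
  82: L=–, R=–
  41: L=–, R=–
  65: L=–, R=–
  33: L=–, R=–

Delete 35 (two children — replace with in-order successor).
After deletion, 60's parent is 45.

45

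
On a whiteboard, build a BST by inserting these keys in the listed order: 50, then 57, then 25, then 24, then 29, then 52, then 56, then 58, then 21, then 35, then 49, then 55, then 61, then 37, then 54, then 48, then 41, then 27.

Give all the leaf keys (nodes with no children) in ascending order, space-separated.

50: root
57: right child of 50 (depth 1)
25: left child of 50 (depth 1)
24: left child of 25 (depth 2)
29: right child of 25 (depth 2)
52: left child of 57 (depth 2)
56: right child of 52 (depth 3)
58: right child of 57 (depth 2)
21: left child of 24 (depth 3)
35: right child of 29 (depth 3)
49: right child of 35 (depth 4)
55: left child of 56 (depth 4)
61: right child of 58 (depth 3)
37: left child of 49 (depth 5)
54: left child of 55 (depth 5)
48: right child of 37 (depth 6)
41: left child of 48 (depth 7)
27: left child of 29 (depth 3)

21 27 41 54 61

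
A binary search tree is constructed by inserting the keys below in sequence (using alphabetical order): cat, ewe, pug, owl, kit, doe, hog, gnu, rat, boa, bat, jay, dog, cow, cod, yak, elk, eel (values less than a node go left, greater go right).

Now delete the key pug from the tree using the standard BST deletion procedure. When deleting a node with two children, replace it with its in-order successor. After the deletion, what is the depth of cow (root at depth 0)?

cat: root
ewe: right child of cat (depth 1)
pug: right child of ewe (depth 2)
owl: left child of pug (depth 3)
kit: left child of owl (depth 4)
doe: left child of ewe (depth 2)
hog: left child of kit (depth 5)
gnu: left child of hog (depth 6)
rat: right child of pug (depth 3)
boa: left child of cat (depth 1)
bat: left child of boa (depth 2)
jay: right child of hog (depth 6)
dog: right child of doe (depth 3)
cow: left child of doe (depth 3)
cod: left child of cow (depth 4)
yak: right child of rat (depth 4)
elk: right child of dog (depth 4)
eel: left child of elk (depth 5)

Delete pug (two children — replace with in-order successor).
After deletion, path to cow: cat → ewe → doe → cow.

3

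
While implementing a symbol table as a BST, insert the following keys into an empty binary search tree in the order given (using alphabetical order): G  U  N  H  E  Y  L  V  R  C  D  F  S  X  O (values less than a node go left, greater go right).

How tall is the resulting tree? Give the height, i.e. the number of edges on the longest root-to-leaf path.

4

Resulting structure (node: left, right):
  G: L=E, R=U
  U: L=N, R=Y
  N: L=H, R=R
  H: L=–, R=L
  E: L=C, R=F
  Y: L=V, R=–
  L: L=–, R=–
  V: L=–, R=X
  R: L=O, R=S
  C: L=–, R=D
  D: L=–, R=–
  F: L=–, R=–
  S: L=–, R=–
  X: L=–, R=–
  O: L=–, R=–

The deepest node is L at depth 4.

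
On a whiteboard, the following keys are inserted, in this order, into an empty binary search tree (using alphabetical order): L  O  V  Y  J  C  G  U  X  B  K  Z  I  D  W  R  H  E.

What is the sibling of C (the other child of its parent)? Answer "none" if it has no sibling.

K

Resulting structure (node: left, right):
  L: L=J, R=O
  O: L=–, R=V
  V: L=U, R=Y
  Y: L=X, R=Z
  J: L=C, R=K
  C: L=B, R=G
  G: L=D, R=I
  U: L=R, R=–
  X: L=W, R=–
  B: L=–, R=–
  K: L=–, R=–
  Z: L=–, R=–
  I: L=H, R=–
  D: L=–, R=E
  W: L=–, R=–
  R: L=–, R=–
  H: L=–, R=–
  E: L=–, R=–

C's parent is J; the other child of J is K.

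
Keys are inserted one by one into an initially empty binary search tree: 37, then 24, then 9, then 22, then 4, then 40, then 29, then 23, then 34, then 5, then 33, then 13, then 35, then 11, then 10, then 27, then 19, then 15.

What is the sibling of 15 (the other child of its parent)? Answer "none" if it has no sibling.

none

37: root
24: left child of 37 (depth 1)
9: left child of 24 (depth 2)
22: right child of 9 (depth 3)
4: left child of 9 (depth 3)
40: right child of 37 (depth 1)
29: right child of 24 (depth 2)
23: right child of 22 (depth 4)
34: right child of 29 (depth 3)
5: right child of 4 (depth 4)
33: left child of 34 (depth 4)
13: left child of 22 (depth 4)
35: right child of 34 (depth 4)
11: left child of 13 (depth 5)
10: left child of 11 (depth 6)
27: left child of 29 (depth 3)
19: right child of 13 (depth 5)
15: left child of 19 (depth 6)

15's parent is 19, which has only one child.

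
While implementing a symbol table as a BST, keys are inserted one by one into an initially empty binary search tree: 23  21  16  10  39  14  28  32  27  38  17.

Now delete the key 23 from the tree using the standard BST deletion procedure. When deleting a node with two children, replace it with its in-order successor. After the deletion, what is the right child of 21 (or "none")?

Resulting structure (node: left, right):
  23: L=21, R=39
  21: L=16, R=–
  16: L=10, R=17
  10: L=–, R=14
  39: L=28, R=–
  14: L=–, R=–
  28: L=27, R=32
  32: L=–, R=38
  27: L=–, R=–
  38: L=–, R=–
  17: L=–, R=–

Delete 23 (two children — replace with in-order successor).
After deletion, 21's right child: none.

none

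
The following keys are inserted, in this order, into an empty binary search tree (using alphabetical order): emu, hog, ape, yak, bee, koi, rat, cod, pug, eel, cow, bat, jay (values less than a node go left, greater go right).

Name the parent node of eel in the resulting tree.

Resulting structure (node: left, right):
  emu: L=ape, R=hog
  hog: L=–, R=yak
  ape: L=–, R=bee
  yak: L=koi, R=–
  bee: L=bat, R=cod
  koi: L=jay, R=rat
  rat: L=pug, R=–
  cod: L=–, R=eel
  pug: L=–, R=–
  eel: L=cow, R=–
  cow: L=–, R=–
  bat: L=–, R=–
  jay: L=–, R=–

cod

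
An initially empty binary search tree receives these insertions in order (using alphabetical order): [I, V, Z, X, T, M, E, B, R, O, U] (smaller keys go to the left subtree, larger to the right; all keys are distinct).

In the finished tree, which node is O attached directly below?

R

Resulting structure (node: left, right):
  I: L=E, R=V
  V: L=T, R=Z
  Z: L=X, R=–
  X: L=–, R=–
  T: L=M, R=U
  M: L=–, R=R
  E: L=B, R=–
  B: L=–, R=–
  R: L=O, R=–
  O: L=–, R=–
  U: L=–, R=–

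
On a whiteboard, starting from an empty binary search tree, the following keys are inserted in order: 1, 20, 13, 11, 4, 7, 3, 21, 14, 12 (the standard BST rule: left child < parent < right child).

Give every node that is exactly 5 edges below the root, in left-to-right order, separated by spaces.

Resulting structure (node: left, right):
  1: L=–, R=20
  20: L=13, R=21
  13: L=11, R=14
  11: L=4, R=12
  4: L=3, R=7
  7: L=–, R=–
  3: L=–, R=–
  21: L=–, R=–
  14: L=–, R=–
  12: L=–, R=–

3 7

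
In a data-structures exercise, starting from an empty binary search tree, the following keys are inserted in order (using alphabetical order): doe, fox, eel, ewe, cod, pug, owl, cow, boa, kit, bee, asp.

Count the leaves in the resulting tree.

Insert doe: tree is empty, so doe becomes the root.
Insert fox: fox > doe → go right. Place as right child of doe.
Insert eel: eel > doe → go right; eel < fox → go left. Place as left child of fox.
Insert ewe: ewe > doe → go right; ewe < fox → go left; ewe > eel → go right. Place as right child of eel.
Insert cod: cod < doe → go left. Place as left child of doe.
Insert pug: pug > doe → go right; pug > fox → go right. Place as right child of fox.
Insert owl: owl > doe → go right; owl > fox → go right; owl < pug → go left. Place as left child of pug.
Insert cow: cow < doe → go left; cow > cod → go right. Place as right child of cod.
Insert boa: boa < doe → go left; boa < cod → go left. Place as left child of cod.
Insert kit: kit > doe → go right; kit > fox → go right; kit < pug → go left; kit < owl → go left. Place as left child of owl.
Insert bee: bee < doe → go left; bee < cod → go left; bee < boa → go left. Place as left child of boa.
Insert asp: asp < doe → go left; asp < cod → go left; asp < boa → go left; asp < bee → go left. Place as left child of bee.

Leaves: asp, cow, ewe, kit — 4 in total.

4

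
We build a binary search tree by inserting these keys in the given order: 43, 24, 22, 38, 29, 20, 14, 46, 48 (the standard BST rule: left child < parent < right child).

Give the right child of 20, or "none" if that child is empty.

none

Insert 43: tree is empty, so 43 becomes the root.
Insert 24: 24 < 43 → go left. Place as left child of 43.
Insert 22: 22 < 43 → go left; 22 < 24 → go left. Place as left child of 24.
Insert 38: 38 < 43 → go left; 38 > 24 → go right. Place as right child of 24.
Insert 29: 29 < 43 → go left; 29 > 24 → go right; 29 < 38 → go left. Place as left child of 38.
Insert 20: 20 < 43 → go left; 20 < 24 → go left; 20 < 22 → go left. Place as left child of 22.
Insert 14: 14 < 43 → go left; 14 < 24 → go left; 14 < 22 → go left; 14 < 20 → go left. Place as left child of 20.
Insert 46: 46 > 43 → go right. Place as right child of 43.
Insert 48: 48 > 43 → go right; 48 > 46 → go right. Place as right child of 46.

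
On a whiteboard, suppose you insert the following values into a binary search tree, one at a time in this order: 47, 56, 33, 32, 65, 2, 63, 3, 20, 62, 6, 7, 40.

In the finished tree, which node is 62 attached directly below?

Insert 47: tree is empty, so 47 becomes the root.
Insert 56: 56 > 47 → go right. Place as right child of 47.
Insert 33: 33 < 47 → go left. Place as left child of 47.
Insert 32: 32 < 47 → go left; 32 < 33 → go left. Place as left child of 33.
Insert 65: 65 > 47 → go right; 65 > 56 → go right. Place as right child of 56.
Insert 2: 2 < 47 → go left; 2 < 33 → go left; 2 < 32 → go left. Place as left child of 32.
Insert 63: 63 > 47 → go right; 63 > 56 → go right; 63 < 65 → go left. Place as left child of 65.
Insert 3: 3 < 47 → go left; 3 < 33 → go left; 3 < 32 → go left; 3 > 2 → go right. Place as right child of 2.
Insert 20: 20 < 47 → go left; 20 < 33 → go left; 20 < 32 → go left; 20 > 2 → go right; 20 > 3 → go right. Place as right child of 3.
Insert 62: 62 > 47 → go right; 62 > 56 → go right; 62 < 65 → go left; 62 < 63 → go left. Place as left child of 63.
Insert 6: 6 < 47 → go left; 6 < 33 → go left; 6 < 32 → go left; 6 > 2 → go right; 6 > 3 → go right; 6 < 20 → go left. Place as left child of 20.
Insert 7: 7 < 47 → go left; 7 < 33 → go left; 7 < 32 → go left; 7 > 2 → go right; 7 > 3 → go right; 7 < 20 → go left; 7 > 6 → go right. Place as right child of 6.
Insert 40: 40 < 47 → go left; 40 > 33 → go right. Place as right child of 33.

63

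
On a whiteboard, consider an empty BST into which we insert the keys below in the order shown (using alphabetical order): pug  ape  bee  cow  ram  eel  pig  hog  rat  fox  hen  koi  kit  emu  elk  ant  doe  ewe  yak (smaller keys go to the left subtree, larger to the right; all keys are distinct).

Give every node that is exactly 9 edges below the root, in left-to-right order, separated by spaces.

elk ewe

Insert pug: tree is empty, so pug becomes the root.
Insert ape: ape < pug → go left. Place as left child of pug.
Insert bee: bee < pug → go left; bee > ape → go right. Place as right child of ape.
Insert cow: cow < pug → go left; cow > ape → go right; cow > bee → go right. Place as right child of bee.
Insert ram: ram > pug → go right. Place as right child of pug.
Insert eel: eel < pug → go left; eel > ape → go right; eel > bee → go right; eel > cow → go right. Place as right child of cow.
Insert pig: pig < pug → go left; pig > ape → go right; pig > bee → go right; pig > cow → go right; pig > eel → go right. Place as right child of eel.
Insert hog: hog < pug → go left; hog > ape → go right; hog > bee → go right; hog > cow → go right; hog > eel → go right; hog < pig → go left. Place as left child of pig.
Insert rat: rat > pug → go right; rat > ram → go right. Place as right child of ram.
Insert fox: fox < pug → go left; fox > ape → go right; fox > bee → go right; fox > cow → go right; fox > eel → go right; fox < pig → go left; fox < hog → go left. Place as left child of hog.
Insert hen: hen < pug → go left; hen > ape → go right; hen > bee → go right; hen > cow → go right; hen > eel → go right; hen < pig → go left; hen < hog → go left; hen > fox → go right. Place as right child of fox.
Insert koi: koi < pug → go left; koi > ape → go right; koi > bee → go right; koi > cow → go right; koi > eel → go right; koi < pig → go left; koi > hog → go right. Place as right child of hog.
Insert kit: kit < pug → go left; kit > ape → go right; kit > bee → go right; kit > cow → go right; kit > eel → go right; kit < pig → go left; kit > hog → go right; kit < koi → go left. Place as left child of koi.
Insert emu: emu < pug → go left; emu > ape → go right; emu > bee → go right; emu > cow → go right; emu > eel → go right; emu < pig → go left; emu < hog → go left; emu < fox → go left. Place as left child of fox.
Insert elk: elk < pug → go left; elk > ape → go right; elk > bee → go right; elk > cow → go right; elk > eel → go right; elk < pig → go left; elk < hog → go left; elk < fox → go left; elk < emu → go left. Place as left child of emu.
Insert ant: ant < pug → go left; ant < ape → go left. Place as left child of ape.
Insert doe: doe < pug → go left; doe > ape → go right; doe > bee → go right; doe > cow → go right; doe < eel → go left. Place as left child of eel.
Insert ewe: ewe < pug → go left; ewe > ape → go right; ewe > bee → go right; ewe > cow → go right; ewe > eel → go right; ewe < pig → go left; ewe < hog → go left; ewe < fox → go left; ewe > emu → go right. Place as right child of emu.
Insert yak: yak > pug → go right; yak > ram → go right; yak > rat → go right. Place as right child of rat.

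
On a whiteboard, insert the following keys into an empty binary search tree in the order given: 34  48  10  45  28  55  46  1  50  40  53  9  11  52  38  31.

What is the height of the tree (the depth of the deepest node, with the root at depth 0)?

34: root
48: right child of 34 (depth 1)
10: left child of 34 (depth 1)
45: left child of 48 (depth 2)
28: right child of 10 (depth 2)
55: right child of 48 (depth 2)
46: right child of 45 (depth 3)
1: left child of 10 (depth 2)
50: left child of 55 (depth 3)
40: left child of 45 (depth 3)
53: right child of 50 (depth 4)
9: right child of 1 (depth 3)
11: left child of 28 (depth 3)
52: left child of 53 (depth 5)
38: left child of 40 (depth 4)
31: right child of 28 (depth 3)

The deepest node is 52 at depth 5.

5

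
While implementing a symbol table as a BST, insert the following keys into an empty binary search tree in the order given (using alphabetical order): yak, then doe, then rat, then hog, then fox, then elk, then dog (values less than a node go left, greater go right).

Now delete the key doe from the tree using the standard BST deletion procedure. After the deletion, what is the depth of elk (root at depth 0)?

yak: root
doe: left child of yak (depth 1)
rat: right child of doe (depth 2)
hog: left child of rat (depth 3)
fox: left child of hog (depth 4)
elk: left child of fox (depth 5)
dog: left child of elk (depth 6)

Delete doe (at most one child — splice it out).
After deletion, path to elk: yak → rat → hog → fox → elk.

4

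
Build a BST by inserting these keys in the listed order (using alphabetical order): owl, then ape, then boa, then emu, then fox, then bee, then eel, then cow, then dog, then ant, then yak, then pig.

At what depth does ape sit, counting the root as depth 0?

1

owl: root
ape: left child of owl (depth 1)
boa: right child of ape (depth 2)
emu: right child of boa (depth 3)
fox: right child of emu (depth 4)
bee: left child of boa (depth 3)
eel: left child of emu (depth 4)
cow: left child of eel (depth 5)
dog: right child of cow (depth 6)
ant: left child of ape (depth 2)
yak: right child of owl (depth 1)
pig: left child of yak (depth 2)

Path to ape: owl → ape, which is 1 edge.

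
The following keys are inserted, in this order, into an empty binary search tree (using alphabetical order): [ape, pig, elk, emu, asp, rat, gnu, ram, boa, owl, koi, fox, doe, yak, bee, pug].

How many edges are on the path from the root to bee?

Insert ape: tree is empty, so ape becomes the root.
Insert pig: pig > ape → go right. Place as right child of ape.
Insert elk: elk > ape → go right; elk < pig → go left. Place as left child of pig.
Insert emu: emu > ape → go right; emu < pig → go left; emu > elk → go right. Place as right child of elk.
Insert asp: asp > ape → go right; asp < pig → go left; asp < elk → go left. Place as left child of elk.
Insert rat: rat > ape → go right; rat > pig → go right. Place as right child of pig.
Insert gnu: gnu > ape → go right; gnu < pig → go left; gnu > elk → go right; gnu > emu → go right. Place as right child of emu.
Insert ram: ram > ape → go right; ram > pig → go right; ram < rat → go left. Place as left child of rat.
Insert boa: boa > ape → go right; boa < pig → go left; boa < elk → go left; boa > asp → go right. Place as right child of asp.
Insert owl: owl > ape → go right; owl < pig → go left; owl > elk → go right; owl > emu → go right; owl > gnu → go right. Place as right child of gnu.
Insert koi: koi > ape → go right; koi < pig → go left; koi > elk → go right; koi > emu → go right; koi > gnu → go right; koi < owl → go left. Place as left child of owl.
Insert fox: fox > ape → go right; fox < pig → go left; fox > elk → go right; fox > emu → go right; fox < gnu → go left. Place as left child of gnu.
Insert doe: doe > ape → go right; doe < pig → go left; doe < elk → go left; doe > asp → go right; doe > boa → go right. Place as right child of boa.
Insert yak: yak > ape → go right; yak > pig → go right; yak > rat → go right. Place as right child of rat.
Insert bee: bee > ape → go right; bee < pig → go left; bee < elk → go left; bee > asp → go right; bee < boa → go left. Place as left child of boa.
Insert pug: pug > ape → go right; pug > pig → go right; pug < rat → go left; pug < ram → go left. Place as left child of ram.

Path to bee: ape → pig → elk → asp → boa → bee, which is 5 edges.

5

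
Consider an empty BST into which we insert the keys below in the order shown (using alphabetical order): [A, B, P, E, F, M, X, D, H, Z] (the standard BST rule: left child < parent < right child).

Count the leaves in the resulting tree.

Insert A: tree is empty, so A becomes the root.
Insert B: B > A → go right. Place as right child of A.
Insert P: P > A → go right; P > B → go right. Place as right child of B.
Insert E: E > A → go right; E > B → go right; E < P → go left. Place as left child of P.
Insert F: F > A → go right; F > B → go right; F < P → go left; F > E → go right. Place as right child of E.
Insert M: M > A → go right; M > B → go right; M < P → go left; M > E → go right; M > F → go right. Place as right child of F.
Insert X: X > A → go right; X > B → go right; X > P → go right. Place as right child of P.
Insert D: D > A → go right; D > B → go right; D < P → go left; D < E → go left. Place as left child of E.
Insert H: H > A → go right; H > B → go right; H < P → go left; H > E → go right; H > F → go right; H < M → go left. Place as left child of M.
Insert Z: Z > A → go right; Z > B → go right; Z > P → go right; Z > X → go right. Place as right child of X.

Leaves: D, H, Z — 3 in total.

3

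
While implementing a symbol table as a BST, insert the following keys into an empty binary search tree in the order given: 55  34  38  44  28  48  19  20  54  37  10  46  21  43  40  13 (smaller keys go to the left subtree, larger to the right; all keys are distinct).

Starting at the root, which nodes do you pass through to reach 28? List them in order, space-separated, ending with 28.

Insert 55: tree is empty, so 55 becomes the root.
Insert 34: 34 < 55 → go left. Place as left child of 55.
Insert 38: 38 < 55 → go left; 38 > 34 → go right. Place as right child of 34.
Insert 44: 44 < 55 → go left; 44 > 34 → go right; 44 > 38 → go right. Place as right child of 38.
Insert 28: 28 < 55 → go left; 28 < 34 → go left. Place as left child of 34.
Insert 48: 48 < 55 → go left; 48 > 34 → go right; 48 > 38 → go right; 48 > 44 → go right. Place as right child of 44.
Insert 19: 19 < 55 → go left; 19 < 34 → go left; 19 < 28 → go left. Place as left child of 28.
Insert 20: 20 < 55 → go left; 20 < 34 → go left; 20 < 28 → go left; 20 > 19 → go right. Place as right child of 19.
Insert 54: 54 < 55 → go left; 54 > 34 → go right; 54 > 38 → go right; 54 > 44 → go right; 54 > 48 → go right. Place as right child of 48.
Insert 37: 37 < 55 → go left; 37 > 34 → go right; 37 < 38 → go left. Place as left child of 38.
Insert 10: 10 < 55 → go left; 10 < 34 → go left; 10 < 28 → go left; 10 < 19 → go left. Place as left child of 19.
Insert 46: 46 < 55 → go left; 46 > 34 → go right; 46 > 38 → go right; 46 > 44 → go right; 46 < 48 → go left. Place as left child of 48.
Insert 21: 21 < 55 → go left; 21 < 34 → go left; 21 < 28 → go left; 21 > 19 → go right; 21 > 20 → go right. Place as right child of 20.
Insert 43: 43 < 55 → go left; 43 > 34 → go right; 43 > 38 → go right; 43 < 44 → go left. Place as left child of 44.
Insert 40: 40 < 55 → go left; 40 > 34 → go right; 40 > 38 → go right; 40 < 44 → go left; 40 < 43 → go left. Place as left child of 43.
Insert 13: 13 < 55 → go left; 13 < 34 → go left; 13 < 28 → go left; 13 < 19 → go left; 13 > 10 → go right. Place as right child of 10.

55 34 28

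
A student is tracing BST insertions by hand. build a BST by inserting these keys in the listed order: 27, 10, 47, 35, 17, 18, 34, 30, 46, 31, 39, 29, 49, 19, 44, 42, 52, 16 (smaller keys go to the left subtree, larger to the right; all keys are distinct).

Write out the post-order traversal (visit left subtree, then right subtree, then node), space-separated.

16 19 18 17 10 29 31 30 34 42 44 39 46 35 52 49 47 27

27: root
10: left child of 27 (depth 1)
47: right child of 27 (depth 1)
35: left child of 47 (depth 2)
17: right child of 10 (depth 2)
18: right child of 17 (depth 3)
34: left child of 35 (depth 3)
30: left child of 34 (depth 4)
46: right child of 35 (depth 3)
31: right child of 30 (depth 5)
39: left child of 46 (depth 4)
29: left child of 30 (depth 5)
49: right child of 47 (depth 2)
19: right child of 18 (depth 4)
44: right child of 39 (depth 5)
42: left child of 44 (depth 6)
52: right child of 49 (depth 3)
16: left child of 17 (depth 3)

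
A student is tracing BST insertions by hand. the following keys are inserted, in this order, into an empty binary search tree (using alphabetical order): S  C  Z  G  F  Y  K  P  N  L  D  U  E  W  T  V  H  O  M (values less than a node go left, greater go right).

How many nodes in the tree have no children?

6

S: root
C: left child of S (depth 1)
Z: right child of S (depth 1)
G: right child of C (depth 2)
F: left child of G (depth 3)
Y: left child of Z (depth 2)
K: right child of G (depth 3)
P: right child of K (depth 4)
N: left child of P (depth 5)
L: left child of N (depth 6)
D: left child of F (depth 4)
U: left child of Y (depth 3)
E: right child of D (depth 5)
W: right child of U (depth 4)
T: left child of U (depth 4)
V: left child of W (depth 5)
H: left child of K (depth 4)
O: right child of N (depth 6)
M: right child of L (depth 7)

Leaves: E, H, M, O, T, V — 6 in total.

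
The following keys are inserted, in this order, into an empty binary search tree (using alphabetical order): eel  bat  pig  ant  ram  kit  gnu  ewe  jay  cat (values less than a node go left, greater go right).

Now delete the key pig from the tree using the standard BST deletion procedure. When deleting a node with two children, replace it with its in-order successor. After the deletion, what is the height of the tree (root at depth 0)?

Resulting structure (node: left, right):
  eel: L=bat, R=pig
  bat: L=ant, R=cat
  pig: L=kit, R=ram
  ant: L=–, R=–
  ram: L=–, R=–
  kit: L=gnu, R=–
  gnu: L=ewe, R=jay
  ewe: L=–, R=–
  jay: L=–, R=–
  cat: L=–, R=–

Delete pig (two children — replace with in-order successor).
After deletion, deepest node is ewe at depth 4.

4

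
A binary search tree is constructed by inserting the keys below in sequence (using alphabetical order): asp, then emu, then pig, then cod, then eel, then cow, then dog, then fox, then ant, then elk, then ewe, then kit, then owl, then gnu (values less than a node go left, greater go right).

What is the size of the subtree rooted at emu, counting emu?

asp: root
emu: right child of asp (depth 1)
pig: right child of emu (depth 2)
cod: left child of emu (depth 2)
eel: right child of cod (depth 3)
cow: left child of eel (depth 4)
dog: right child of cow (depth 5)
fox: left child of pig (depth 3)
ant: left child of asp (depth 1)
elk: right child of eel (depth 4)
ewe: left child of fox (depth 4)
kit: right child of fox (depth 4)
owl: right child of kit (depth 5)
gnu: left child of kit (depth 5)

Subtree rooted at emu contains: emu, cod, eel, cow, dog, elk, pig, fox, ewe, kit, gnu, owl — 12 nodes.

12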